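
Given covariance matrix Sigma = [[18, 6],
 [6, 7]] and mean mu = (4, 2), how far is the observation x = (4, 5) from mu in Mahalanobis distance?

Step 1 — centre the observation: (x - mu) = (0, 3).

Step 2 — invert Sigma. det(Sigma) = 18·7 - (6)² = 90.
  Sigma^{-1} = (1/det) · [[d, -b], [-b, a]] = [[0.0778, -0.0667],
 [-0.0667, 0.2]].

Step 3 — form the quadratic (x - mu)^T · Sigma^{-1} · (x - mu):
  Sigma^{-1} · (x - mu) = (-0.2, 0.6).
  (x - mu)^T · [Sigma^{-1} · (x - mu)] = (0)·(-0.2) + (3)·(0.6) = 1.8.

Step 4 — take square root: d = √(1.8) ≈ 1.3416.

d(x, mu) = √(1.8) ≈ 1.3416


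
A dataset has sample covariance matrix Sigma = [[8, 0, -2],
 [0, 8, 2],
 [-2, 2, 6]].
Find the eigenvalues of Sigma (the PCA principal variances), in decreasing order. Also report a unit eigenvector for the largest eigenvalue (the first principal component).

Step 1 — characteristic polynomial p(λ) = det(λI - Sigma) = λ³ - tr·λ² + c_1·λ - det, where tr = trace, c_1 = sum of the principal 2×2 minors, det = det(Sigma):
  tr = 8 + 8 + 6 = 22,
  c_1 = (8·8 - (0)²) + (8·6 - (-2)²) + (8·6 - (2)²) = 64 + 44 + 44 = 152,
  det = 8·(8·6 - (2)²) - (0)·((0)·6 - (2)·(-2)) + (-2)·((0)·(2) - 8·(-2)) = 8·(44) - (0)·(4) + (-2)·(16) = 320.
  So p(λ) = λ³ - 22λ² + 152λ - 320.
Step 2 — look for an integer root (rational root theorem: any rational root is an integer divisor of 320). Testing λ = 4:
  p(4) = 64 - 352 + 608 - 320 = 0  ✓
  Dividing out (λ - 4): p(λ) = (λ - 4)(λ² - 18λ + 80).
Step 3 — remaining eigenvalues from the quadratic λ² - 18λ + 80 = 0:
  Δ = 18² - 4·80 = 324 - 320 = 4,  λ = (18 ± √4)/2 = (18 ± 2)/2 = 10 or 8.
  Sorted: λ_1 = 10,  λ_2 = 8,  λ_3 = 4  (check: sum = 22 = tr ✓).

Step 4 — unit eigenvector for λ_1 = 10: v spans the null space of (Sigma - λ_1 I), whose rows are
  r_1 = (-2, 0, -2),  r_2 = (0, -2, 2),  r_3 = (-2, 2, -4).
  v is orthogonal to every row, so take v ∝ r_1 × r_2 = ((0)·(2) - (-2)·(-2), (-2)·(0) - (-2)·(2), (-2)·(-2) - (0)·(0)) = (-4, 4, 4).
  Rescale (divide by 4; multiply by -1 so the first nonzero entry is positive): u = (1, -1, -1).
  ||u|| = √((1)² + (-1)² + (-1)²) = √(3) ≈ 1.7321,  v_1 = u/||u|| ≈ (0.5774, -0.5774, -0.5774) (||v_1|| = 1).

λ_1 = 10,  λ_2 = 8,  λ_3 = 4;  v_1 ≈ (0.5774, -0.5774, -0.5774)


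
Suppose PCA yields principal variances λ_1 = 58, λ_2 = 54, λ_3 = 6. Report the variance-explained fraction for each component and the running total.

Step 1 — total variance = trace(Sigma) = Σ λ_i = 58 + 54 + 6 = 118.

Step 2 — fraction explained by component i = λ_i / Σ λ:
  PC1: 58/118 = 0.4915
  PC2: 54/118 = 0.4576
  PC3: 6/118 = 0.0508

Step 3 — cumulative fraction after k components = (λ_1 + ... + λ_k) / Σ λ:
  k = 1: 58/118 = 0.4915
  k = 2: (58 + 54)/118 = 112/118 = 0.9492
  k = 3: (58 + 54 + 6)/118 = 118/118 = 1

Summary (fraction, with percent):

explained: PC1 0.4915 (49.15%), PC2 0.4576 (45.76%), PC3 0.0508 (5.08%);  cumulative: 0.4915, 0.9492, 1


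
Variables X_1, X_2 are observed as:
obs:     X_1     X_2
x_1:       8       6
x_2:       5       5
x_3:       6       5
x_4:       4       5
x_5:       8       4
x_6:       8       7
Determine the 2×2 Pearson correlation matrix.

Step 1 — column means:
  mean(X_1) = (8 + 5 + 6 + 4 + 8 + 8) / 6 = 39/6 = 6.5
  mean(X_2) = (6 + 5 + 5 + 5 + 4 + 7) / 6 = 32/6 = 5.3333

Step 2 — sample variances and covariances s[i,j] = (1/(n-1)) · Σ_k (x_{k,i} - mean_i) · (x_{k,j} - mean_j), with n-1 = 5:
  s[X_1,X_1] = ((1.5)·(1.5) + (-1.5)·(-1.5) + (-0.5)·(-0.5) + (-2.5)·(-2.5) + (1.5)·(1.5) + (1.5)·(1.5)) / 5 = 15.5/5 = 3.1
  s[X_1,X_2] = ((1.5)·(0.6667) + (-1.5)·(-0.3333) + (-0.5)·(-0.3333) + (-2.5)·(-0.3333) + (1.5)·(-1.3333) + (1.5)·(1.6667)) / 5 = 3/5 = 0.6
  s[X_2,X_2] = ((0.6667)·(0.6667) + (-0.3333)·(-0.3333) + (-0.3333)·(-0.3333) + (-0.3333)·(-0.3333) + (-1.3333)·(-1.3333) + (1.6667)·(1.6667)) / 5 = 5.3333/5 = 1.0667
  Sample standard deviations s_i = √(s[i,i]):
  s(X_1) = √(3.1) = 1.7607
  s(X_2) = √(1.0667) = 1.0328

Step 3 — r_{ij} = s_{ij} / (s_i · s_j):
  r[X_1,X_1] = 1 (diagonal).
  r[X_1,X_2] = 0.6 / (1.7607 · 1.0328) = 0.6 / 1.8184 = 0.33
  r[X_2,X_2] = 1 (diagonal).

R is symmetric with unit diagonal. Assembling:

R = [[1, 0.33],
 [0.33, 1]]


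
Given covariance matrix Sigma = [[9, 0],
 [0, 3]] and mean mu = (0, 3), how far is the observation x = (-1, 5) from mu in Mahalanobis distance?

Step 1 — centre the observation: (x - mu) = (-1, 2).

Step 2 — invert Sigma. det(Sigma) = 9·3 - (0)² = 27.
  Sigma^{-1} = (1/det) · [[d, -b], [-b, a]] = [[0.1111, 0],
 [0, 0.3333]].

Step 3 — form the quadratic (x - mu)^T · Sigma^{-1} · (x - mu):
  Sigma^{-1} · (x - mu) = (-0.1111, 0.6667).
  (x - mu)^T · [Sigma^{-1} · (x - mu)] = (-1)·(-0.1111) + (2)·(0.6667) = 1.4444.

Step 4 — take square root: d = √(1.4444) ≈ 1.2019.

d(x, mu) = √(1.4444) ≈ 1.2019


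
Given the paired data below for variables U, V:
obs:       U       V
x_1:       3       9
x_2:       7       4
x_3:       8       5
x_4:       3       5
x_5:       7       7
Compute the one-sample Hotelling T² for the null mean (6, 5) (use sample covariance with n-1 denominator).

Step 1 — sample mean vector:
  mean(U) = (3 + 7 + 8 + 3 + 7) / 5 = 28/5 = 5.6
  mean(V) = (9 + 4 + 5 + 5 + 7) / 5 = 30/5 = 6
  x̄ = (5.6, 6),  deviation x̄ - mu_0 = (5.6, 6) - (6, 5) = (-0.4, 1).

Step 2 — sample covariance matrix, S[i,j] = (1/(n-1)) · Σ_k (x_{k,i} - mean_i) · (x_{k,j} - mean_j), divisor n-1 = 4:
  S[U,U] = ((-2.6)·(-2.6) + (1.4)·(1.4) + (2.4)·(2.4) + (-2.6)·(-2.6) + (1.4)·(1.4)) / 4 = 23.2/4 = 5.8
  S[U,V] = ((-2.6)·(3) + (1.4)·(-2) + (2.4)·(-1) + (-2.6)·(-1) + (1.4)·(1)) / 4 = -9/4 = -2.25
  S[V,V] = ((3)·(3) + (-2)·(-2) + (-1)·(-1) + (-1)·(-1) + (1)·(1)) / 4 = 16/4 = 4
  S = [[5.8, -2.25],
 [-2.25, 4]].

Step 3 — invert S. det(S) = 5.8·4 - (-2.25)² = 18.1375.
  S^{-1} = (1/det) · [[d, -b], [-b, a]] = [[0.2205, 0.1241],
 [0.1241, 0.3198]].

Step 4 — quadratic form (x̄ - mu_0)^T · S^{-1} · (x̄ - mu_0):
  S^{-1} · (x̄ - mu_0) = (0.0358, 0.2702),
  (x̄ - mu_0)^T · [...] = (-0.4)·(0.0358) + (1)·(0.2702) = 0.2558.

Step 5 — scale by n: T² = 5 · 0.2558 = 1.2791.

T² ≈ 1.2791


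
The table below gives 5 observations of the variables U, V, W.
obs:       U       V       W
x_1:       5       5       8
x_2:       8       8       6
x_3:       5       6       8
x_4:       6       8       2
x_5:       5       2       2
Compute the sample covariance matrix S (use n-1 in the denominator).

Step 1 — column means:
  mean(U) = (5 + 8 + 5 + 6 + 5) / 5 = 29/5 = 5.8
  mean(V) = (5 + 8 + 6 + 8 + 2) / 5 = 29/5 = 5.8
  mean(W) = (8 + 6 + 8 + 2 + 2) / 5 = 26/5 = 5.2

Step 2 — sample covariance S[i,j] = (1/(n-1)) · Σ_k (x_{k,i} - mean_i) · (x_{k,j} - mean_j), with n-1 = 4.
  S[U,U] = ((-0.8)·(-0.8) + (2.2)·(2.2) + (-0.8)·(-0.8) + (0.2)·(0.2) + (-0.8)·(-0.8)) / 4 = 6.8/4 = 1.7
  S[U,V] = ((-0.8)·(-0.8) + (2.2)·(2.2) + (-0.8)·(0.2) + (0.2)·(2.2) + (-0.8)·(-3.8)) / 4 = 8.8/4 = 2.2
  S[U,W] = ((-0.8)·(2.8) + (2.2)·(0.8) + (-0.8)·(2.8) + (0.2)·(-3.2) + (-0.8)·(-3.2)) / 4 = -0.8/4 = -0.2
  S[V,V] = ((-0.8)·(-0.8) + (2.2)·(2.2) + (0.2)·(0.2) + (2.2)·(2.2) + (-3.8)·(-3.8)) / 4 = 24.8/4 = 6.2
  S[V,W] = ((-0.8)·(2.8) + (2.2)·(0.8) + (0.2)·(2.8) + (2.2)·(-3.2) + (-3.8)·(-3.2)) / 4 = 5.2/4 = 1.3
  S[W,W] = ((2.8)·(2.8) + (0.8)·(0.8) + (2.8)·(2.8) + (-3.2)·(-3.2) + (-3.2)·(-3.2)) / 4 = 36.8/4 = 9.2

S is symmetric (S[j,i] = S[i,j]). Assembling:

S = [[1.7, 2.2, -0.2],
 [2.2, 6.2, 1.3],
 [-0.2, 1.3, 9.2]]


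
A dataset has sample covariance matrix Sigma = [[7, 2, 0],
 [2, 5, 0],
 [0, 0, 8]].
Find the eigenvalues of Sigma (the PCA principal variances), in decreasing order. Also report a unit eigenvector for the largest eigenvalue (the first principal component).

Step 1 — characteristic polynomial p(λ) = det(λI - Sigma) = λ³ - tr·λ² + c_1·λ - det, where tr = trace, c_1 = sum of the principal 2×2 minors, det = det(Sigma):
  tr = 7 + 5 + 8 = 20,
  c_1 = (7·5 - (2)²) + (7·8 - (0)²) + (5·8 - (0)²) = 31 + 56 + 40 = 127,
  det = 7·(5·8 - (0)²) - (2)·((2)·8 - (0)·(0)) + (0)·((2)·(0) - 5·(0)) = 7·(40) - (2)·(16) + (0)·(0) = 248.
  So p(λ) = λ³ - 20λ² + 127λ - 248.
Step 2 — look for an integer root (rational root theorem: any rational root is an integer divisor of 248). Testing λ = 8:
  p(8) = 512 - 1280 + 1016 - 248 = 0  ✓
  Dividing out (λ - 8): p(λ) = (λ - 8)(λ² - 12λ + 31).
Step 3 — remaining eigenvalues from the quadratic λ² - 12λ + 31 = 0:
  Δ = 12² - 4·31 = 144 - 124 = 20,  λ = (12 ± √20)/2 = (12 ± 4.4721)/2 ≈ 8.2361 or 3.7639.
  Sorted: λ_1 = 8.2361,  λ_2 = 8,  λ_3 = 3.7639  (check: sum = 20 = tr ✓).

Step 4 — unit eigenvector for λ_1 ≈ 8.2361: v spans the null space of (Sigma - λ_1 I), whose rows are
  r_1 = (-1.2361, 2, 0),  r_2 = (2, -3.2361, 0),  r_3 = (0, 0, -0.2361).
  v is orthogonal to every row, so take v ∝ r_1 × r_3 = ((2)·(-0.2361) - (0)·(0), (0)·(0) - (-1.2361)·(-0.2361), (-1.2361)·(0) - (2)·(0)) ≈ (-0.4721, -0.2918, 0).
  Rescale (multiply by -1 so the first nonzero entry is positive): u = (0.4721, 0.2918, 0).
  ||u|| = √((0.4721)² + (0.2918)² + (0)²) = √(0.3081) ≈ 0.555,  v_1 = u/||u|| ≈ (0.8507, 0.5257, 0) (||v_1|| = 1).

λ_1 = 8.2361,  λ_2 = 8,  λ_3 = 3.7639;  v_1 ≈ (0.8507, 0.5257, 0)


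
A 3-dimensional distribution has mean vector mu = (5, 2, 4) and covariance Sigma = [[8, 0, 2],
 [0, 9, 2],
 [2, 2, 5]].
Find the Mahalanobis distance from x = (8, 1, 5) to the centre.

Step 1 — centre the observation: (x - mu) = (3, -1, 1).

Step 2 — invert Sigma (cofactor / det for 3×3, or solve directly):
  Sigma^{-1} = [[0.1404, 0.0137, -0.0616],
 [0.0137, 0.1233, -0.0548],
 [-0.0616, -0.0548, 0.2466]].

Step 3 — form the quadratic (x - mu)^T · Sigma^{-1} · (x - mu):
  Sigma^{-1} · (x - mu) = (0.3459, -0.137, 0.1164).
  (x - mu)^T · [Sigma^{-1} · (x - mu)] = (3)·(0.3459) + (-1)·(-0.137) + (1)·(0.1164) = 1.2911.

Step 4 — take square root: d = √(1.2911) ≈ 1.1363.

d(x, mu) = √(1.2911) ≈ 1.1363


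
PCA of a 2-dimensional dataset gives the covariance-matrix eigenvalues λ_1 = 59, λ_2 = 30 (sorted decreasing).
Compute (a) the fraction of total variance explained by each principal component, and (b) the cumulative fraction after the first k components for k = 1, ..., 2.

Step 1 — total variance = trace(Sigma) = Σ λ_i = 59 + 30 = 89.

Step 2 — fraction explained by component i = λ_i / Σ λ:
  PC1: 59/89 = 0.6629
  PC2: 30/89 = 0.3371

Step 3 — cumulative fraction after k components = (λ_1 + ... + λ_k) / Σ λ:
  k = 1: 59/89 = 0.6629
  k = 2: (59 + 30)/89 = 89/89 = 1

Summary (fraction, with percent):

explained: PC1 0.6629 (66.29%), PC2 0.3371 (33.71%);  cumulative: 0.6629, 1


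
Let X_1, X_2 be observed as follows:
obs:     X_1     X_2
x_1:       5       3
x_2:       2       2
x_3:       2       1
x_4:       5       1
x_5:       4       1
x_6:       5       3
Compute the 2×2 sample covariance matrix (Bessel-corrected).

Step 1 — column means:
  mean(X_1) = (5 + 2 + 2 + 5 + 4 + 5) / 6 = 23/6 = 3.8333
  mean(X_2) = (3 + 2 + 1 + 1 + 1 + 3) / 6 = 11/6 = 1.8333

Step 2 — sample covariance S[i,j] = (1/(n-1)) · Σ_k (x_{k,i} - mean_i) · (x_{k,j} - mean_j), with n-1 = 5.
  S[X_1,X_1] = ((1.1667)·(1.1667) + (-1.8333)·(-1.8333) + (-1.8333)·(-1.8333) + (1.1667)·(1.1667) + (0.1667)·(0.1667) + (1.1667)·(1.1667)) / 5 = 10.8333/5 = 2.1667
  S[X_1,X_2] = ((1.1667)·(1.1667) + (-1.8333)·(0.1667) + (-1.8333)·(-0.8333) + (1.1667)·(-0.8333) + (0.1667)·(-0.8333) + (1.1667)·(1.1667)) / 5 = 2.8333/5 = 0.5667
  S[X_2,X_2] = ((1.1667)·(1.1667) + (0.1667)·(0.1667) + (-0.8333)·(-0.8333) + (-0.8333)·(-0.8333) + (-0.8333)·(-0.8333) + (1.1667)·(1.1667)) / 5 = 4.8333/5 = 0.9667

S is symmetric (S[j,i] = S[i,j]). Assembling:

S = [[2.1667, 0.5667],
 [0.5667, 0.9667]]


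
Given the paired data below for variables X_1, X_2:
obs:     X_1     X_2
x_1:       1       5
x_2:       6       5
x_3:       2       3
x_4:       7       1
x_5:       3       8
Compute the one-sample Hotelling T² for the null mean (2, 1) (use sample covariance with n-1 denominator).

Step 1 — sample mean vector:
  mean(X_1) = (1 + 6 + 2 + 7 + 3) / 5 = 19/5 = 3.8
  mean(X_2) = (5 + 5 + 3 + 1 + 8) / 5 = 22/5 = 4.4
  x̄ = (3.8, 4.4),  deviation x̄ - mu_0 = (3.8, 4.4) - (2, 1) = (1.8, 3.4).

Step 2 — sample covariance matrix, S[i,j] = (1/(n-1)) · Σ_k (x_{k,i} - mean_i) · (x_{k,j} - mean_j), divisor n-1 = 4:
  S[X_1,X_1] = ((-2.8)·(-2.8) + (2.2)·(2.2) + (-1.8)·(-1.8) + (3.2)·(3.2) + (-0.8)·(-0.8)) / 4 = 26.8/4 = 6.7
  S[X_1,X_2] = ((-2.8)·(0.6) + (2.2)·(0.6) + (-1.8)·(-1.4) + (3.2)·(-3.4) + (-0.8)·(3.6)) / 4 = -11.6/4 = -2.9
  S[X_2,X_2] = ((0.6)·(0.6) + (0.6)·(0.6) + (-1.4)·(-1.4) + (-3.4)·(-3.4) + (3.6)·(3.6)) / 4 = 27.2/4 = 6.8
  S = [[6.7, -2.9],
 [-2.9, 6.8]].

Step 3 — invert S. det(S) = 6.7·6.8 - (-2.9)² = 37.15.
  S^{-1} = (1/det) · [[d, -b], [-b, a]] = [[0.183, 0.0781],
 [0.0781, 0.1803]].

Step 4 — quadratic form (x̄ - mu_0)^T · S^{-1} · (x̄ - mu_0):
  S^{-1} · (x̄ - mu_0) = (0.5949, 0.7537),
  (x̄ - mu_0)^T · [...] = (1.8)·(0.5949) + (3.4)·(0.7537) = 3.6334.

Step 5 — scale by n: T² = 5 · 3.6334 = 18.1669.

T² ≈ 18.1669


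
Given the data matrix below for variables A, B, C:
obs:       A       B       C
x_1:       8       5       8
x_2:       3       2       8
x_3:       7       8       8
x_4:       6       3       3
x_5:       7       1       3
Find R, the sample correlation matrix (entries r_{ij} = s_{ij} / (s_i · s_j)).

Step 1 — column means:
  mean(A) = (8 + 3 + 7 + 6 + 7) / 5 = 31/5 = 6.2
  mean(B) = (5 + 2 + 8 + 3 + 1) / 5 = 19/5 = 3.8
  mean(C) = (8 + 8 + 8 + 3 + 3) / 5 = 30/5 = 6

Step 2 — sample variances and covariances s[i,j] = (1/(n-1)) · Σ_k (x_{k,i} - mean_i) · (x_{k,j} - mean_j), with n-1 = 4:
  s[A,A] = ((1.8)·(1.8) + (-3.2)·(-3.2) + (0.8)·(0.8) + (-0.2)·(-0.2) + (0.8)·(0.8)) / 4 = 14.8/4 = 3.7
  s[A,B] = ((1.8)·(1.2) + (-3.2)·(-1.8) + (0.8)·(4.2) + (-0.2)·(-0.8) + (0.8)·(-2.8)) / 4 = 9.2/4 = 2.3
  s[A,C] = ((1.8)·(2) + (-3.2)·(2) + (0.8)·(2) + (-0.2)·(-3) + (0.8)·(-3)) / 4 = -3/4 = -0.75
  s[B,B] = ((1.2)·(1.2) + (-1.8)·(-1.8) + (4.2)·(4.2) + (-0.8)·(-0.8) + (-2.8)·(-2.8)) / 4 = 30.8/4 = 7.7
  s[B,C] = ((1.2)·(2) + (-1.8)·(2) + (4.2)·(2) + (-0.8)·(-3) + (-2.8)·(-3)) / 4 = 18/4 = 4.5
  s[C,C] = ((2)·(2) + (2)·(2) + (2)·(2) + (-3)·(-3) + (-3)·(-3)) / 4 = 30/4 = 7.5
  Sample standard deviations s_i = √(s[i,i]):
  s(A) = √(3.7) = 1.9235
  s(B) = √(7.7) = 2.7749
  s(C) = √(7.5) = 2.7386

Step 3 — r_{ij} = s_{ij} / (s_i · s_j):
  r[A,A] = 1 (diagonal).
  r[A,B] = 2.3 / (1.9235 · 2.7749) = 2.3 / 5.3376 = 0.4309
  r[A,C] = -0.75 / (1.9235 · 2.7386) = -0.75 / 5.2678 = -0.1424
  r[B,B] = 1 (diagonal).
  r[B,C] = 4.5 / (2.7749 · 2.7386) = 4.5 / 7.5993 = 0.5922
  r[C,C] = 1 (diagonal).

R is symmetric with unit diagonal. Assembling:

R = [[1, 0.4309, -0.1424],
 [0.4309, 1, 0.5922],
 [-0.1424, 0.5922, 1]]


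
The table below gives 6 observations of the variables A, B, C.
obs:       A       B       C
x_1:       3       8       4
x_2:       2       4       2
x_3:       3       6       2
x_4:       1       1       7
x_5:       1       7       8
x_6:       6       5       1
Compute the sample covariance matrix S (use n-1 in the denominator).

Step 1 — column means:
  mean(A) = (3 + 2 + 3 + 1 + 1 + 6) / 6 = 16/6 = 2.6667
  mean(B) = (8 + 4 + 6 + 1 + 7 + 5) / 6 = 31/6 = 5.1667
  mean(C) = (4 + 2 + 2 + 7 + 8 + 1) / 6 = 24/6 = 4

Step 2 — sample covariance S[i,j] = (1/(n-1)) · Σ_k (x_{k,i} - mean_i) · (x_{k,j} - mean_j), with n-1 = 5.
  S[A,A] = ((0.3333)·(0.3333) + (-0.6667)·(-0.6667) + (0.3333)·(0.3333) + (-1.6667)·(-1.6667) + (-1.6667)·(-1.6667) + (3.3333)·(3.3333)) / 5 = 17.3333/5 = 3.4667
  S[A,B] = ((0.3333)·(2.8333) + (-0.6667)·(-1.1667) + (0.3333)·(0.8333) + (-1.6667)·(-4.1667) + (-1.6667)·(1.8333) + (3.3333)·(-0.1667)) / 5 = 5.3333/5 = 1.0667
  S[A,C] = ((0.3333)·(0) + (-0.6667)·(-2) + (0.3333)·(-2) + (-1.6667)·(3) + (-1.6667)·(4) + (3.3333)·(-3)) / 5 = -21/5 = -4.2
  S[B,B] = ((2.8333)·(2.8333) + (-1.1667)·(-1.1667) + (0.8333)·(0.8333) + (-4.1667)·(-4.1667) + (1.8333)·(1.8333) + (-0.1667)·(-0.1667)) / 5 = 30.8333/5 = 6.1667
  S[B,C] = ((2.8333)·(0) + (-1.1667)·(-2) + (0.8333)·(-2) + (-4.1667)·(3) + (1.8333)·(4) + (-0.1667)·(-3)) / 5 = -4/5 = -0.8
  S[C,C] = ((0)·(0) + (-2)·(-2) + (-2)·(-2) + (3)·(3) + (4)·(4) + (-3)·(-3)) / 5 = 42/5 = 8.4

S is symmetric (S[j,i] = S[i,j]). Assembling:

S = [[3.4667, 1.0667, -4.2],
 [1.0667, 6.1667, -0.8],
 [-4.2, -0.8, 8.4]]


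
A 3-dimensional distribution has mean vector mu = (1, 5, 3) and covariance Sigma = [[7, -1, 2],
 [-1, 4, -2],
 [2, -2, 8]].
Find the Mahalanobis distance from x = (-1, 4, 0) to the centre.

Step 1 — centre the observation: (x - mu) = (-2, -1, -3).

Step 2 — invert Sigma (cofactor / det for 3×3, or solve directly):
  Sigma^{-1} = [[0.1556, 0.0222, -0.0333],
 [0.0222, 0.2889, 0.0667],
 [-0.0333, 0.0667, 0.15]].

Step 3 — form the quadratic (x - mu)^T · Sigma^{-1} · (x - mu):
  Sigma^{-1} · (x - mu) = (-0.2333, -0.5333, -0.45).
  (x - mu)^T · [Sigma^{-1} · (x - mu)] = (-2)·(-0.2333) + (-1)·(-0.5333) + (-3)·(-0.45) = 2.35.

Step 4 — take square root: d = √(2.35) ≈ 1.533.

d(x, mu) = √(2.35) ≈ 1.533


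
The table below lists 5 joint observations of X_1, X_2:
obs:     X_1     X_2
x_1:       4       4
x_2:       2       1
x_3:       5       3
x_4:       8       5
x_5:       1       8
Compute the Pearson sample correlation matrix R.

Step 1 — column means:
  mean(X_1) = (4 + 2 + 5 + 8 + 1) / 5 = 20/5 = 4
  mean(X_2) = (4 + 1 + 3 + 5 + 8) / 5 = 21/5 = 4.2

Step 2 — sample variances and covariances s[i,j] = (1/(n-1)) · Σ_k (x_{k,i} - mean_i) · (x_{k,j} - mean_j), with n-1 = 4:
  s[X_1,X_1] = ((0)·(0) + (-2)·(-2) + (1)·(1) + (4)·(4) + (-3)·(-3)) / 4 = 30/4 = 7.5
  s[X_1,X_2] = ((0)·(-0.2) + (-2)·(-3.2) + (1)·(-1.2) + (4)·(0.8) + (-3)·(3.8)) / 4 = -3/4 = -0.75
  s[X_2,X_2] = ((-0.2)·(-0.2) + (-3.2)·(-3.2) + (-1.2)·(-1.2) + (0.8)·(0.8) + (3.8)·(3.8)) / 4 = 26.8/4 = 6.7
  Sample standard deviations s_i = √(s[i,i]):
  s(X_1) = √(7.5) = 2.7386
  s(X_2) = √(6.7) = 2.5884

Step 3 — r_{ij} = s_{ij} / (s_i · s_j):
  r[X_1,X_1] = 1 (diagonal).
  r[X_1,X_2] = -0.75 / (2.7386 · 2.5884) = -0.75 / 7.0887 = -0.1058
  r[X_2,X_2] = 1 (diagonal).

R is symmetric with unit diagonal. Assembling:

R = [[1, -0.1058],
 [-0.1058, 1]]


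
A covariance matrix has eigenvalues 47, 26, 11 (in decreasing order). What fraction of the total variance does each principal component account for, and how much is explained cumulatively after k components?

Step 1 — total variance = trace(Sigma) = Σ λ_i = 47 + 26 + 11 = 84.

Step 2 — fraction explained by component i = λ_i / Σ λ:
  PC1: 47/84 = 0.5595
  PC2: 26/84 = 0.3095
  PC3: 11/84 = 0.131

Step 3 — cumulative fraction after k components = (λ_1 + ... + λ_k) / Σ λ:
  k = 1: 47/84 = 0.5595
  k = 2: (47 + 26)/84 = 73/84 = 0.869
  k = 3: (47 + 26 + 11)/84 = 84/84 = 1

Summary (fraction, with percent):

explained: PC1 0.5595 (55.95%), PC2 0.3095 (30.95%), PC3 0.131 (13.1%);  cumulative: 0.5595, 0.869, 1


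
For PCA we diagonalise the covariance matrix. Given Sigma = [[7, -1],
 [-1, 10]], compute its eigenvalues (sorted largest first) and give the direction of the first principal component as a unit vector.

Step 1 — characteristic polynomial of 2×2 Sigma:
  det(Sigma - λI) = λ² - trace · λ + det = 0.
  trace = 7 + 10 = 17, det = 7·10 - (-1)² = 69.
Step 2 — discriminant:
  Δ = trace² - 4·det = 289 - 276 = 13.
Step 3 — eigenvalues:
  λ = (trace ± √Δ)/2 = (17 ± 3.6056)/2,
  λ_1 = 10.3028,  λ_2 = 6.6972.

Step 4 — unit eigenvector for λ_1: solve (Sigma - λ_1 I)v = 0. First row:
  (7 - 10.3028)·v_x + (-1)·v_y = 0, i.e. (-3.3028)·v_x + (-1)·v_y = 0,
  so v ∝ (b, λ_1 - a) = (-1, 3.3028); multiply by -1 so the first entry is positive: u = (1, -3.3028).
  ||u|| = √((1)² + (-3.3028)²) = √(11.9083) ≈ 3.4508,
  v_1 = u/||u|| ≈ (0.2898, -0.9571) (||v_1|| = 1).

λ_1 = 10.3028,  λ_2 = 6.6972;  v_1 ≈ (0.2898, -0.9571)


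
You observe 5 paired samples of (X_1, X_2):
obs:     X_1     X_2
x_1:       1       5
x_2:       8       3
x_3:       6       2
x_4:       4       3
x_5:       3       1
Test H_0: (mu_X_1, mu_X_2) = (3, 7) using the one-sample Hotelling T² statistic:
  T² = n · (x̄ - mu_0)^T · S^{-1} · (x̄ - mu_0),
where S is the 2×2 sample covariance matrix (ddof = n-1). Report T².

Step 1 — sample mean vector:
  mean(X_1) = (1 + 8 + 6 + 4 + 3) / 5 = 22/5 = 4.4
  mean(X_2) = (5 + 3 + 2 + 3 + 1) / 5 = 14/5 = 2.8
  x̄ = (4.4, 2.8),  deviation x̄ - mu_0 = (4.4, 2.8) - (3, 7) = (1.4, -4.2).

Step 2 — sample covariance matrix, S[i,j] = (1/(n-1)) · Σ_k (x_{k,i} - mean_i) · (x_{k,j} - mean_j), divisor n-1 = 4:
  S[X_1,X_1] = ((-3.4)·(-3.4) + (3.6)·(3.6) + (1.6)·(1.6) + (-0.4)·(-0.4) + (-1.4)·(-1.4)) / 4 = 29.2/4 = 7.3
  S[X_1,X_2] = ((-3.4)·(2.2) + (3.6)·(0.2) + (1.6)·(-0.8) + (-0.4)·(0.2) + (-1.4)·(-1.8)) / 4 = -5.6/4 = -1.4
  S[X_2,X_2] = ((2.2)·(2.2) + (0.2)·(0.2) + (-0.8)·(-0.8) + (0.2)·(0.2) + (-1.8)·(-1.8)) / 4 = 8.8/4 = 2.2
  S = [[7.3, -1.4],
 [-1.4, 2.2]].

Step 3 — invert S. det(S) = 7.3·2.2 - (-1.4)² = 14.1.
  S^{-1} = (1/det) · [[d, -b], [-b, a]] = [[0.156, 0.0993],
 [0.0993, 0.5177]].

Step 4 — quadratic form (x̄ - mu_0)^T · S^{-1} · (x̄ - mu_0):
  S^{-1} · (x̄ - mu_0) = (-0.1986, -2.0355),
  (x̄ - mu_0)^T · [...] = (1.4)·(-0.1986) + (-4.2)·(-2.0355) = 8.2709.

Step 5 — scale by n: T² = 5 · 8.2709 = 41.3546.

T² ≈ 41.3546


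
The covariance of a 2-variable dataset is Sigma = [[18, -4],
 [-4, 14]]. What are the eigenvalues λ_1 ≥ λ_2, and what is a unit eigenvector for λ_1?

Step 1 — characteristic polynomial of 2×2 Sigma:
  det(Sigma - λI) = λ² - trace · λ + det = 0.
  trace = 18 + 14 = 32, det = 18·14 - (-4)² = 236.
Step 2 — discriminant:
  Δ = trace² - 4·det = 1024 - 944 = 80.
Step 3 — eigenvalues:
  λ = (trace ± √Δ)/2 = (32 ± 8.9443)/2,
  λ_1 = 20.4721,  λ_2 = 11.5279.

Step 4 — unit eigenvector for λ_1: solve (Sigma - λ_1 I)v = 0. First row:
  (18 - 20.4721)·v_x + (-4)·v_y = 0, i.e. (-2.4721)·v_x + (-4)·v_y = 0,
  so v ∝ (b, λ_1 - a) = (-4, 2.4721); multiply by -1 so the first entry is positive: u = (4, -2.4721).
  ||u|| = √((4)² + (-2.4721)²) = √(22.1115) ≈ 4.7023,
  v_1 = u/||u|| ≈ (0.8507, -0.5257) (||v_1|| = 1).

λ_1 = 20.4721,  λ_2 = 11.5279;  v_1 ≈ (0.8507, -0.5257)


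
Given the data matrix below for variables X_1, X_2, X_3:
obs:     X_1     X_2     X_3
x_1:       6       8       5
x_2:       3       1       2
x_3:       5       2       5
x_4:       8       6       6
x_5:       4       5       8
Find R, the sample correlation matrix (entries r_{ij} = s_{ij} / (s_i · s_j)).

Step 1 — column means:
  mean(X_1) = (6 + 3 + 5 + 8 + 4) / 5 = 26/5 = 5.2
  mean(X_2) = (8 + 1 + 2 + 6 + 5) / 5 = 22/5 = 4.4
  mean(X_3) = (5 + 2 + 5 + 6 + 8) / 5 = 26/5 = 5.2

Step 2 — sample variances and covariances s[i,j] = (1/(n-1)) · Σ_k (x_{k,i} - mean_i) · (x_{k,j} - mean_j), with n-1 = 4:
  s[X_1,X_1] = ((0.8)·(0.8) + (-2.2)·(-2.2) + (-0.2)·(-0.2) + (2.8)·(2.8) + (-1.2)·(-1.2)) / 4 = 14.8/4 = 3.7
  s[X_1,X_2] = ((0.8)·(3.6) + (-2.2)·(-3.4) + (-0.2)·(-2.4) + (2.8)·(1.6) + (-1.2)·(0.6)) / 4 = 14.6/4 = 3.65
  s[X_1,X_3] = ((0.8)·(-0.2) + (-2.2)·(-3.2) + (-0.2)·(-0.2) + (2.8)·(0.8) + (-1.2)·(2.8)) / 4 = 5.8/4 = 1.45
  s[X_2,X_2] = ((3.6)·(3.6) + (-3.4)·(-3.4) + (-2.4)·(-2.4) + (1.6)·(1.6) + (0.6)·(0.6)) / 4 = 33.2/4 = 8.3
  s[X_2,X_3] = ((3.6)·(-0.2) + (-3.4)·(-3.2) + (-2.4)·(-0.2) + (1.6)·(0.8) + (0.6)·(2.8)) / 4 = 13.6/4 = 3.4
  s[X_3,X_3] = ((-0.2)·(-0.2) + (-3.2)·(-3.2) + (-0.2)·(-0.2) + (0.8)·(0.8) + (2.8)·(2.8)) / 4 = 18.8/4 = 4.7
  Sample standard deviations s_i = √(s[i,i]):
  s(X_1) = √(3.7) = 1.9235
  s(X_2) = √(8.3) = 2.881
  s(X_3) = √(4.7) = 2.1679

Step 3 — r_{ij} = s_{ij} / (s_i · s_j):
  r[X_1,X_1] = 1 (diagonal).
  r[X_1,X_2] = 3.65 / (1.9235 · 2.881) = 3.65 / 5.5417 = 0.6586
  r[X_1,X_3] = 1.45 / (1.9235 · 2.1679) = 1.45 / 4.1701 = 0.3477
  r[X_2,X_2] = 1 (diagonal).
  r[X_2,X_3] = 3.4 / (2.881 · 2.1679) = 3.4 / 6.2458 = 0.5444
  r[X_3,X_3] = 1 (diagonal).

R is symmetric with unit diagonal. Assembling:

R = [[1, 0.6586, 0.3477],
 [0.6586, 1, 0.5444],
 [0.3477, 0.5444, 1]]


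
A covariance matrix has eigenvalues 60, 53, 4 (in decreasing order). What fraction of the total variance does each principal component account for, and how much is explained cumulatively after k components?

Step 1 — total variance = trace(Sigma) = Σ λ_i = 60 + 53 + 4 = 117.

Step 2 — fraction explained by component i = λ_i / Σ λ:
  PC1: 60/117 = 0.5128
  PC2: 53/117 = 0.453
  PC3: 4/117 = 0.0342

Step 3 — cumulative fraction after k components = (λ_1 + ... + λ_k) / Σ λ:
  k = 1: 60/117 = 0.5128
  k = 2: (60 + 53)/117 = 113/117 = 0.9658
  k = 3: (60 + 53 + 4)/117 = 117/117 = 1

Summary (fraction, with percent):

explained: PC1 0.5128 (51.28%), PC2 0.453 (45.3%), PC3 0.0342 (3.42%);  cumulative: 0.5128, 0.9658, 1


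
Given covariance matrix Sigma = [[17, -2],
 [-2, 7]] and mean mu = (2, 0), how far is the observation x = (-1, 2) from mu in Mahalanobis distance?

Step 1 — centre the observation: (x - mu) = (-3, 2).

Step 2 — invert Sigma. det(Sigma) = 17·7 - (-2)² = 115.
  Sigma^{-1} = (1/det) · [[d, -b], [-b, a]] = [[0.0609, 0.0174],
 [0.0174, 0.1478]].

Step 3 — form the quadratic (x - mu)^T · Sigma^{-1} · (x - mu):
  Sigma^{-1} · (x - mu) = (-0.1478, 0.2435).
  (x - mu)^T · [Sigma^{-1} · (x - mu)] = (-3)·(-0.1478) + (2)·(0.2435) = 0.9304.

Step 4 — take square root: d = √(0.9304) ≈ 0.9646.

d(x, mu) = √(0.9304) ≈ 0.9646


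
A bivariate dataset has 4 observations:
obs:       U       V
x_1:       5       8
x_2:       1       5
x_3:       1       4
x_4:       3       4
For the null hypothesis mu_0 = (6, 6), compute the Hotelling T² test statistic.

Step 1 — sample mean vector:
  mean(U) = (5 + 1 + 1 + 3) / 4 = 10/4 = 2.5
  mean(V) = (8 + 5 + 4 + 4) / 4 = 21/4 = 5.25
  x̄ = (2.5, 5.25),  deviation x̄ - mu_0 = (2.5, 5.25) - (6, 6) = (-3.5, -0.75).

Step 2 — sample covariance matrix, S[i,j] = (1/(n-1)) · Σ_k (x_{k,i} - mean_i) · (x_{k,j} - mean_j), divisor n-1 = 3:
  S[U,U] = ((2.5)·(2.5) + (-1.5)·(-1.5) + (-1.5)·(-1.5) + (0.5)·(0.5)) / 3 = 11/3 = 3.6667
  S[U,V] = ((2.5)·(2.75) + (-1.5)·(-0.25) + (-1.5)·(-1.25) + (0.5)·(-1.25)) / 3 = 8.5/3 = 2.8333
  S[V,V] = ((2.75)·(2.75) + (-0.25)·(-0.25) + (-1.25)·(-1.25) + (-1.25)·(-1.25)) / 3 = 10.75/3 = 3.5833
  S = [[3.6667, 2.8333],
 [2.8333, 3.5833]].

Step 3 — invert S. det(S) = 3.6667·3.5833 - (2.8333)² = 5.1111.
  S^{-1} = (1/det) · [[d, -b], [-b, a]] = [[0.7011, -0.5543],
 [-0.5543, 0.7174]].

Step 4 — quadratic form (x̄ - mu_0)^T · S^{-1} · (x̄ - mu_0):
  S^{-1} · (x̄ - mu_0) = (-2.038, 1.4022),
  (x̄ - mu_0)^T · [...] = (-3.5)·(-2.038) + (-0.75)·(1.4022) = 6.0815.

Step 5 — scale by n: T² = 4 · 6.0815 = 24.3261.

T² ≈ 24.3261


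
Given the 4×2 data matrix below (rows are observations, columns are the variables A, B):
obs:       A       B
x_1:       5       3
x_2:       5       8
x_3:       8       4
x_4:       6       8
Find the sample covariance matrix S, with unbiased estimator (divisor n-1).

Step 1 — column means:
  mean(A) = (5 + 5 + 8 + 6) / 4 = 24/4 = 6
  mean(B) = (3 + 8 + 4 + 8) / 4 = 23/4 = 5.75

Step 2 — sample covariance S[i,j] = (1/(n-1)) · Σ_k (x_{k,i} - mean_i) · (x_{k,j} - mean_j), with n-1 = 3.
  S[A,A] = ((-1)·(-1) + (-1)·(-1) + (2)·(2) + (0)·(0)) / 3 = 6/3 = 2
  S[A,B] = ((-1)·(-2.75) + (-1)·(2.25) + (2)·(-1.75) + (0)·(2.25)) / 3 = -3/3 = -1
  S[B,B] = ((-2.75)·(-2.75) + (2.25)·(2.25) + (-1.75)·(-1.75) + (2.25)·(2.25)) / 3 = 20.75/3 = 6.9167

S is symmetric (S[j,i] = S[i,j]). Assembling:

S = [[2, -1],
 [-1, 6.9167]]


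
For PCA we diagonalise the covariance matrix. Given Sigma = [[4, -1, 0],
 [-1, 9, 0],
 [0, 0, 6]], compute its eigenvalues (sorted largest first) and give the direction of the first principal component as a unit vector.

Step 1 — characteristic polynomial p(λ) = det(λI - Sigma) = λ³ - tr·λ² + c_1·λ - det, where tr = trace, c_1 = sum of the principal 2×2 minors, det = det(Sigma):
  tr = 4 + 9 + 6 = 19,
  c_1 = (4·9 - (-1)²) + (4·6 - (0)²) + (9·6 - (0)²) = 35 + 24 + 54 = 113,
  det = 4·(9·6 - (0)²) - (-1)·((-1)·6 - (0)·(0)) + (0)·((-1)·(0) - 9·(0)) = 4·(54) - (-1)·(-6) + (0)·(0) = 210.
  So p(λ) = λ³ - 19λ² + 113λ - 210.
Step 2 — look for an integer root (rational root theorem: any rational root is an integer divisor of 210). Testing λ = 6:
  p(6) = 216 - 684 + 678 - 210 = 0  ✓
  Dividing out (λ - 6): p(λ) = (λ - 6)(λ² - 13λ + 35).
Step 3 — remaining eigenvalues from the quadratic λ² - 13λ + 35 = 0:
  Δ = 13² - 4·35 = 169 - 140 = 29,  λ = (13 ± √29)/2 = (13 ± 5.3852)/2 ≈ 9.1926 or 3.8074.
  Sorted: λ_1 = 9.1926,  λ_2 = 6,  λ_3 = 3.8074  (check: sum = 19 = tr ✓).

Step 4 — unit eigenvector for λ_1 ≈ 9.1926: v spans the null space of (Sigma - λ_1 I), whose rows are
  r_1 = (-5.1926, -1, 0),  r_2 = (-1, -0.1926, 0),  r_3 = (0, 0, -3.1926).
  v is orthogonal to every row, so take v ∝ r_1 × r_3 = ((-1)·(-3.1926) - (0)·(0), (0)·(0) - (-5.1926)·(-3.1926), (-5.1926)·(0) - (-1)·(0)) ≈ (3.1926, -16.5777, 0).
  Let u = (3.1926, -16.5777, 0).
  ||u|| = √((3.1926)² + (-16.5777)² + (0)²) = √(285.0143) ≈ 16.8824,  v_1 = u/||u|| ≈ (0.1891, -0.982, 0) (||v_1|| = 1).

λ_1 = 9.1926,  λ_2 = 6,  λ_3 = 3.8074;  v_1 ≈ (0.1891, -0.982, 0)


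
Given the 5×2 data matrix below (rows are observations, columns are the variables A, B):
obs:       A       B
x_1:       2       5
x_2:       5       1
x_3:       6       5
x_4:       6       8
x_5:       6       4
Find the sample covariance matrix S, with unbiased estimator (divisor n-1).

Step 1 — column means:
  mean(A) = (2 + 5 + 6 + 6 + 6) / 5 = 25/5 = 5
  mean(B) = (5 + 1 + 5 + 8 + 4) / 5 = 23/5 = 4.6

Step 2 — sample covariance S[i,j] = (1/(n-1)) · Σ_k (x_{k,i} - mean_i) · (x_{k,j} - mean_j), with n-1 = 4.
  S[A,A] = ((-3)·(-3) + (0)·(0) + (1)·(1) + (1)·(1) + (1)·(1)) / 4 = 12/4 = 3
  S[A,B] = ((-3)·(0.4) + (0)·(-3.6) + (1)·(0.4) + (1)·(3.4) + (1)·(-0.6)) / 4 = 2/4 = 0.5
  S[B,B] = ((0.4)·(0.4) + (-3.6)·(-3.6) + (0.4)·(0.4) + (3.4)·(3.4) + (-0.6)·(-0.6)) / 4 = 25.2/4 = 6.3

S is symmetric (S[j,i] = S[i,j]). Assembling:

S = [[3, 0.5],
 [0.5, 6.3]]


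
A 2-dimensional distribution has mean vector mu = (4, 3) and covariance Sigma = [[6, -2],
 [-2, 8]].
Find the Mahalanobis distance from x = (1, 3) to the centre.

Step 1 — centre the observation: (x - mu) = (-3, 0).

Step 2 — invert Sigma. det(Sigma) = 6·8 - (-2)² = 44.
  Sigma^{-1} = (1/det) · [[d, -b], [-b, a]] = [[0.1818, 0.0455],
 [0.0455, 0.1364]].

Step 3 — form the quadratic (x - mu)^T · Sigma^{-1} · (x - mu):
  Sigma^{-1} · (x - mu) = (-0.5455, -0.1364).
  (x - mu)^T · [Sigma^{-1} · (x - mu)] = (-3)·(-0.5455) + (0)·(-0.1364) = 1.6364.

Step 4 — take square root: d = √(1.6364) ≈ 1.2792.

d(x, mu) = √(1.6364) ≈ 1.2792


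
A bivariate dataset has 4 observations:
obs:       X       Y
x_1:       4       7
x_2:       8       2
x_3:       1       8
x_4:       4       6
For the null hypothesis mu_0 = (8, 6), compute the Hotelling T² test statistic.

Step 1 — sample mean vector:
  mean(X) = (4 + 8 + 1 + 4) / 4 = 17/4 = 4.25
  mean(Y) = (7 + 2 + 8 + 6) / 4 = 23/4 = 5.75
  x̄ = (4.25, 5.75),  deviation x̄ - mu_0 = (4.25, 5.75) - (8, 6) = (-3.75, -0.25).

Step 2 — sample covariance matrix, S[i,j] = (1/(n-1)) · Σ_k (x_{k,i} - mean_i) · (x_{k,j} - mean_j), divisor n-1 = 3:
  S[X,X] = ((-0.25)·(-0.25) + (3.75)·(3.75) + (-3.25)·(-3.25) + (-0.25)·(-0.25)) / 3 = 24.75/3 = 8.25
  S[X,Y] = ((-0.25)·(1.25) + (3.75)·(-3.75) + (-3.25)·(2.25) + (-0.25)·(0.25)) / 3 = -21.75/3 = -7.25
  S[Y,Y] = ((1.25)·(1.25) + (-3.75)·(-3.75) + (2.25)·(2.25) + (0.25)·(0.25)) / 3 = 20.75/3 = 6.9167
  S = [[8.25, -7.25],
 [-7.25, 6.9167]].

Step 3 — invert S. det(S) = 8.25·6.9167 - (-7.25)² = 4.5.
  S^{-1} = (1/det) · [[d, -b], [-b, a]] = [[1.537, 1.6111],
 [1.6111, 1.8333]].

Step 4 — quadratic form (x̄ - mu_0)^T · S^{-1} · (x̄ - mu_0):
  S^{-1} · (x̄ - mu_0) = (-6.1667, -6.5),
  (x̄ - mu_0)^T · [...] = (-3.75)·(-6.1667) + (-0.25)·(-6.5) = 24.75.

Step 5 — scale by n: T² = 4 · 24.75 = 99.

T² ≈ 99


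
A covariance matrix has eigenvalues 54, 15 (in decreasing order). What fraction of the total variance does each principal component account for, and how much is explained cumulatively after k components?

Step 1 — total variance = trace(Sigma) = Σ λ_i = 54 + 15 = 69.

Step 2 — fraction explained by component i = λ_i / Σ λ:
  PC1: 54/69 = 0.7826
  PC2: 15/69 = 0.2174

Step 3 — cumulative fraction after k components = (λ_1 + ... + λ_k) / Σ λ:
  k = 1: 54/69 = 0.7826
  k = 2: (54 + 15)/69 = 69/69 = 1

Summary (fraction, with percent):

explained: PC1 0.7826 (78.26%), PC2 0.2174 (21.74%);  cumulative: 0.7826, 1


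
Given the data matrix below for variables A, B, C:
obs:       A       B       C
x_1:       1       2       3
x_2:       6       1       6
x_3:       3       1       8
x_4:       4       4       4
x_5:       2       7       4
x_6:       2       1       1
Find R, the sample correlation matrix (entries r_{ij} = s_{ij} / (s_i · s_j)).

Step 1 — column means:
  mean(A) = (1 + 6 + 3 + 4 + 2 + 2) / 6 = 18/6 = 3
  mean(B) = (2 + 1 + 1 + 4 + 7 + 1) / 6 = 16/6 = 2.6667
  mean(C) = (3 + 6 + 8 + 4 + 4 + 1) / 6 = 26/6 = 4.3333

Step 2 — sample variances and covariances s[i,j] = (1/(n-1)) · Σ_k (x_{k,i} - mean_i) · (x_{k,j} - mean_j), with n-1 = 5:
  s[A,A] = ((-2)·(-2) + (3)·(3) + (0)·(0) + (1)·(1) + (-1)·(-1) + (-1)·(-1)) / 5 = 16/5 = 3.2
  s[A,B] = ((-2)·(-0.6667) + (3)·(-1.6667) + (0)·(-1.6667) + (1)·(1.3333) + (-1)·(4.3333) + (-1)·(-1.6667)) / 5 = -5/5 = -1
  s[A,C] = ((-2)·(-1.3333) + (3)·(1.6667) + (0)·(3.6667) + (1)·(-0.3333) + (-1)·(-0.3333) + (-1)·(-3.3333)) / 5 = 11/5 = 2.2
  s[B,B] = ((-0.6667)·(-0.6667) + (-1.6667)·(-1.6667) + (-1.6667)·(-1.6667) + (1.3333)·(1.3333) + (4.3333)·(4.3333) + (-1.6667)·(-1.6667)) / 5 = 29.3333/5 = 5.8667
  s[B,C] = ((-0.6667)·(-1.3333) + (-1.6667)·(1.6667) + (-1.6667)·(3.6667) + (1.3333)·(-0.3333) + (4.3333)·(-0.3333) + (-1.6667)·(-3.3333)) / 5 = -4.3333/5 = -0.8667
  s[C,C] = ((-1.3333)·(-1.3333) + (1.6667)·(1.6667) + (3.6667)·(3.6667) + (-0.3333)·(-0.3333) + (-0.3333)·(-0.3333) + (-3.3333)·(-3.3333)) / 5 = 29.3333/5 = 5.8667
  Sample standard deviations s_i = √(s[i,i]):
  s(A) = √(3.2) = 1.7889
  s(B) = √(5.8667) = 2.4221
  s(C) = √(5.8667) = 2.4221

Step 3 — r_{ij} = s_{ij} / (s_i · s_j):
  r[A,A] = 1 (diagonal).
  r[A,B] = -1 / (1.7889 · 2.4221) = -1 / 4.3328 = -0.2308
  r[A,C] = 2.2 / (1.7889 · 2.4221) = 2.2 / 4.3328 = 0.5078
  r[B,B] = 1 (diagonal).
  r[B,C] = -0.8667 / (2.4221 · 2.4221) = -0.8667 / 5.8667 = -0.1477
  r[C,C] = 1 (diagonal).

R is symmetric with unit diagonal. Assembling:

R = [[1, -0.2308, 0.5078],
 [-0.2308, 1, -0.1477],
 [0.5078, -0.1477, 1]]


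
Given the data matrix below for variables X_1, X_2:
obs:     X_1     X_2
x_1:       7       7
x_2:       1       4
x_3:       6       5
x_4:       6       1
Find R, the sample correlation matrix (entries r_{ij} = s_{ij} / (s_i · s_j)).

Step 1 — column means:
  mean(X_1) = (7 + 1 + 6 + 6) / 4 = 20/4 = 5
  mean(X_2) = (7 + 4 + 5 + 1) / 4 = 17/4 = 4.25

Step 2 — sample variances and covariances s[i,j] = (1/(n-1)) · Σ_k (x_{k,i} - mean_i) · (x_{k,j} - mean_j), with n-1 = 3:
  s[X_1,X_1] = ((2)·(2) + (-4)·(-4) + (1)·(1) + (1)·(1)) / 3 = 22/3 = 7.3333
  s[X_1,X_2] = ((2)·(2.75) + (-4)·(-0.25) + (1)·(0.75) + (1)·(-3.25)) / 3 = 4/3 = 1.3333
  s[X_2,X_2] = ((2.75)·(2.75) + (-0.25)·(-0.25) + (0.75)·(0.75) + (-3.25)·(-3.25)) / 3 = 18.75/3 = 6.25
  Sample standard deviations s_i = √(s[i,i]):
  s(X_1) = √(7.3333) = 2.708
  s(X_2) = √(6.25) = 2.5

Step 3 — r_{ij} = s_{ij} / (s_i · s_j):
  r[X_1,X_1] = 1 (diagonal).
  r[X_1,X_2] = 1.3333 / (2.708 · 2.5) = 1.3333 / 6.77 = 0.1969
  r[X_2,X_2] = 1 (diagonal).

R is symmetric with unit diagonal. Assembling:

R = [[1, 0.1969],
 [0.1969, 1]]


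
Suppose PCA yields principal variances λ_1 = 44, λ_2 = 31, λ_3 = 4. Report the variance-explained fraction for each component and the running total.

Step 1 — total variance = trace(Sigma) = Σ λ_i = 44 + 31 + 4 = 79.

Step 2 — fraction explained by component i = λ_i / Σ λ:
  PC1: 44/79 = 0.557
  PC2: 31/79 = 0.3924
  PC3: 4/79 = 0.0506

Step 3 — cumulative fraction after k components = (λ_1 + ... + λ_k) / Σ λ:
  k = 1: 44/79 = 0.557
  k = 2: (44 + 31)/79 = 75/79 = 0.9494
  k = 3: (44 + 31 + 4)/79 = 79/79 = 1

Summary (fraction, with percent):

explained: PC1 0.557 (55.7%), PC2 0.3924 (39.24%), PC3 0.0506 (5.06%);  cumulative: 0.557, 0.9494, 1


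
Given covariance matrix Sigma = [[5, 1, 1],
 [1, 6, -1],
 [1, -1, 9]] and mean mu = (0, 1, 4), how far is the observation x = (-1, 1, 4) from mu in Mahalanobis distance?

Step 1 — centre the observation: (x - mu) = (-1, 0, 0).

Step 2 — invert Sigma (cofactor / det for 3×3, or solve directly):
  Sigma^{-1} = [[0.2137, -0.0403, -0.0282],
 [-0.0403, 0.1774, 0.0242],
 [-0.0282, 0.0242, 0.1169]].

Step 3 — form the quadratic (x - mu)^T · Sigma^{-1} · (x - mu):
  Sigma^{-1} · (x - mu) = (-0.2137, 0.0403, 0.0282).
  (x - mu)^T · [Sigma^{-1} · (x - mu)] = (-1)·(-0.2137) + (0)·(0.0403) + (0)·(0.0282) = 0.2137.

Step 4 — take square root: d = √(0.2137) ≈ 0.4623.

d(x, mu) = √(0.2137) ≈ 0.4623


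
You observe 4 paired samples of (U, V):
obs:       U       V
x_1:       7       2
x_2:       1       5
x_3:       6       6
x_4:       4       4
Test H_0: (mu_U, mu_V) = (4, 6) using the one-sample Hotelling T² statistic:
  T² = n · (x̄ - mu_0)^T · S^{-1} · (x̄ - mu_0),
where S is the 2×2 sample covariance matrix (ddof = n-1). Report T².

Step 1 — sample mean vector:
  mean(U) = (7 + 1 + 6 + 4) / 4 = 18/4 = 4.5
  mean(V) = (2 + 5 + 6 + 4) / 4 = 17/4 = 4.25
  x̄ = (4.5, 4.25),  deviation x̄ - mu_0 = (4.5, 4.25) - (4, 6) = (0.5, -1.75).

Step 2 — sample covariance matrix, S[i,j] = (1/(n-1)) · Σ_k (x_{k,i} - mean_i) · (x_{k,j} - mean_j), divisor n-1 = 3:
  S[U,U] = ((2.5)·(2.5) + (-3.5)·(-3.5) + (1.5)·(1.5) + (-0.5)·(-0.5)) / 3 = 21/3 = 7
  S[U,V] = ((2.5)·(-2.25) + (-3.5)·(0.75) + (1.5)·(1.75) + (-0.5)·(-0.25)) / 3 = -5.5/3 = -1.8333
  S[V,V] = ((-2.25)·(-2.25) + (0.75)·(0.75) + (1.75)·(1.75) + (-0.25)·(-0.25)) / 3 = 8.75/3 = 2.9167
  S = [[7, -1.8333],
 [-1.8333, 2.9167]].

Step 3 — invert S. det(S) = 7·2.9167 - (-1.8333)² = 17.0556.
  S^{-1} = (1/det) · [[d, -b], [-b, a]] = [[0.171, 0.1075],
 [0.1075, 0.4104]].

Step 4 — quadratic form (x̄ - mu_0)^T · S^{-1} · (x̄ - mu_0):
  S^{-1} · (x̄ - mu_0) = (-0.1026, -0.6645),
  (x̄ - mu_0)^T · [...] = (0.5)·(-0.1026) + (-1.75)·(-0.6645) = 1.1116.

Step 5 — scale by n: T² = 4 · 1.1116 = 4.4463.

T² ≈ 4.4463


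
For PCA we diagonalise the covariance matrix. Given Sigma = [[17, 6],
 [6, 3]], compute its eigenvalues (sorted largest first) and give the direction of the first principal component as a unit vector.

Step 1 — characteristic polynomial of 2×2 Sigma:
  det(Sigma - λI) = λ² - trace · λ + det = 0.
  trace = 17 + 3 = 20, det = 17·3 - (6)² = 15.
Step 2 — discriminant:
  Δ = trace² - 4·det = 400 - 60 = 340.
Step 3 — eigenvalues:
  λ = (trace ± √Δ)/2 = (20 ± 18.4391)/2,
  λ_1 = 19.2195,  λ_2 = 0.7805.

Step 4 — unit eigenvector for λ_1: solve (Sigma - λ_1 I)v = 0. First row:
  (17 - 19.2195)·v_x + (6)·v_y = 0, i.e. (-2.2195)·v_x + (6)·v_y = 0,
  so v ∝ (b, λ_1 - a) = (6, 2.2195) = u.
  ||u|| = √((6)² + (2.2195)²) = √(40.9264) ≈ 6.3974,
  v_1 = u/||u|| ≈ (0.9379, 0.3469) (||v_1|| = 1).

λ_1 = 19.2195,  λ_2 = 0.7805;  v_1 ≈ (0.9379, 0.3469)
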